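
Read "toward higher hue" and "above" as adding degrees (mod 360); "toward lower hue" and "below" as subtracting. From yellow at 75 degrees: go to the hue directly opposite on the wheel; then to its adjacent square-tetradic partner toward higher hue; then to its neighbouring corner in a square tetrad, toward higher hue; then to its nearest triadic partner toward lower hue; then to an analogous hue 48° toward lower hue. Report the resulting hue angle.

+180° (complement): 75 + 180 = 255°
+90° (square ↑): 255 + 90 = 345°
+90° (square ↑): 345 + 90 = 435 → 435 − 360 = 75°
−120° (triadic ↓): 75 − 120 = -45 → -45 + 360 = 315°
−48° (analog 48° ↓): 315 − 48 = 267°

267°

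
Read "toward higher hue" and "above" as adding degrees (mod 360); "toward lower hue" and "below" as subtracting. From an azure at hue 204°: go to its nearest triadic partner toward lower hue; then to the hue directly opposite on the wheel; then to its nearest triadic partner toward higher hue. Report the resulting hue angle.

−120° (triadic ↓): 204 − 120 = 84°
+180° (complement): 84 + 180 = 264°
+120° (triadic ↑): 264 + 120 = 384 → 384 − 360 = 24°

24°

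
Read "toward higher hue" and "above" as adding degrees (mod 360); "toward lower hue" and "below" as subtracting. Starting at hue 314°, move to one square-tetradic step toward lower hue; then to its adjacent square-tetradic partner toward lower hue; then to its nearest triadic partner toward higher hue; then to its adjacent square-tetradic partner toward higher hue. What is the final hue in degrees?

−90° (square ↓): 314 − 90 = 224°
−90° (square ↓): 224 − 90 = 134°
+120° (triadic ↑): 134 + 120 = 254°
+90° (square ↑): 254 + 90 = 344°

344°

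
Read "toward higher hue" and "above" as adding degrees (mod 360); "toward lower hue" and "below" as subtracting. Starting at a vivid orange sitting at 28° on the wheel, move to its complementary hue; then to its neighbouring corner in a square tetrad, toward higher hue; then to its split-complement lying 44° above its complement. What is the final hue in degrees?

complement +180°: 28 + 180 = 208°
square ↑ +90°: 208 + 90 = 298°
split-comp 44° ↑ +224°: 298 + 224 = 522 → 522 − 360 = 162°

162°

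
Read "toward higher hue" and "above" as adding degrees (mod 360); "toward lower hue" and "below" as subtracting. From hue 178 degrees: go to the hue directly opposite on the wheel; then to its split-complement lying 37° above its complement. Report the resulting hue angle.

+180° (complement): 178 + 180 = 358°
+217° (split-comp 37° ↑): 358 + 217 = 575 → 575 − 360 = 215°

215°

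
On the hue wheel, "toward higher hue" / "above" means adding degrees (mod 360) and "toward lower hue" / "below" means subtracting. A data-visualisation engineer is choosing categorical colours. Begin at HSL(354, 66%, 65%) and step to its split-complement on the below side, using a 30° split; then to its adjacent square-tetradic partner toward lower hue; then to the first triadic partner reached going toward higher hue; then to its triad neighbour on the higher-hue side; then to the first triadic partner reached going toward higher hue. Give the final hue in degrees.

54°

split-comp 30° ↓ +150°: 354 + 150 = 504 → 504 − 360 = 144°
square ↓ −90°: 144 − 90 = 54°
triadic ↑ +120°: 54 + 120 = 174°
triadic ↑ +120°: 174 + 120 = 294°
triadic ↑ +120°: 294 + 120 = 414 → 414 − 360 = 54°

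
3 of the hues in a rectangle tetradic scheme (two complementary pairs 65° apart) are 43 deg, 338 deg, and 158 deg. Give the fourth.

A rectangular tetradic uses two complementary pairs 65° apart: offsets 0°, 65°, 180°, 245°.
Among {43°, 158°, 338°}, 158° and 338° are a 180° pair.
The remaining hue 43° needs its own complement: 43 + 180 = 223°

223°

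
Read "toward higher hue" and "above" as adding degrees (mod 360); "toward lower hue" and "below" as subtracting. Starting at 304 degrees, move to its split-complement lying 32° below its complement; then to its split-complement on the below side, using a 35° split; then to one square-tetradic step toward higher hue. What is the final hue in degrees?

split-comp 32° ↓ +148°: 304 + 148 = 452 → 452 − 360 = 92°
split-comp 35° ↓ +145°: 92 + 145 = 237°
square ↑ +90°: 237 + 90 = 327°

327°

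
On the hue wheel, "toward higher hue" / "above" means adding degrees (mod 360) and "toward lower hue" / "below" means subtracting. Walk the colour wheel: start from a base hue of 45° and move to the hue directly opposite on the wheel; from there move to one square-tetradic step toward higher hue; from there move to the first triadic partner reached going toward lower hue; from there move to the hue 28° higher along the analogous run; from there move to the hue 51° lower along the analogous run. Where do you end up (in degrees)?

172°

45 + 180 = 225°   (complement)
225 + 90 = 315°   (square ↑)
315 − 120 = 195°   (triadic ↓)
195 + 28 = 223°   (analog 28° ↑)
223 − 51 = 172°   (analog 51° ↓)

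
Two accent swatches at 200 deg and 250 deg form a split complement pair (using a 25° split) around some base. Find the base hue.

45°

The accents sit 25° either side of the complement, so the complement is their short-arc midpoint on the wheel.
Short-arc midpoint of 200° and 250°: 225°.
Base is 180° from the complement: 225 − 180 = 45°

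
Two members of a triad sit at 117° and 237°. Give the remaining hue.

A triad spaces three hues 120° apart.
The full set is {117°, 237°, 357°}.

357°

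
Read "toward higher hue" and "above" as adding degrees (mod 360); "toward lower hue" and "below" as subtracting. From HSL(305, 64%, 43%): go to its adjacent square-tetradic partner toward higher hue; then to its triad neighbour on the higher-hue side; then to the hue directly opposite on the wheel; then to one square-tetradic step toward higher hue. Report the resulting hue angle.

square ↑ +90°: 305 + 90 = 395 → 395 − 360 = 35°
triadic ↑ +120°: 35 + 120 = 155°
complement +180°: 155 + 180 = 335°
square ↑ +90°: 335 + 90 = 425 → 425 − 360 = 65°

65°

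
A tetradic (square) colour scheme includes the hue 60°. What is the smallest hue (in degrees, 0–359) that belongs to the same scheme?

60°

A square tetradic scheme places four hues every 90°.
The full set through 60° is {60°, 150°, 240°, 330°}.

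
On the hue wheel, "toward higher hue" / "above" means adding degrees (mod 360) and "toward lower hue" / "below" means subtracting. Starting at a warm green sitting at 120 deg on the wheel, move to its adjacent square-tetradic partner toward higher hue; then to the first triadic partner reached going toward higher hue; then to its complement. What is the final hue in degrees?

150°

120 + 90 = 210°   (square ↑)
210 + 120 = 330°   (triadic ↑)
330 + 180 = 510 → 510 − 360 = 150°   (complement)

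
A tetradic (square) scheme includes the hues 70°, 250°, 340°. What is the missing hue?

A square tetradic scheme places four hues every 90°.
The full set through 70° is {70°, 160°, 250°, 340°}.
Given {70°, 250°, 340°}, the missing hue is 160°.

160°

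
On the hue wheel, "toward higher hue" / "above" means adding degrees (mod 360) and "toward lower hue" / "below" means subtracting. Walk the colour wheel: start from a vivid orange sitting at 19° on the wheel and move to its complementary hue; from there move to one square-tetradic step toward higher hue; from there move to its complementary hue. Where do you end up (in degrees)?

+180° (complement): 19 + 180 = 199°
+90° (square ↑): 199 + 90 = 289°
+180° (complement): 289 + 180 = 469 → 469 − 360 = 109°

109°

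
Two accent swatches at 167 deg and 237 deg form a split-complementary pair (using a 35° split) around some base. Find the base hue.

22°

The accents sit 35° either side of the complement, so the complement is their short-arc midpoint on the wheel.
Short-arc midpoint of 167° and 237°: 202°.
Base is 180° from the complement: 202 − 180 = 22°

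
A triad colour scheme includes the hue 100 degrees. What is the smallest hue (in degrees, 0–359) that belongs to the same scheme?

100°

A triad places three hues 120° apart.
The full set through 100° is {100°, 220°, 340°}.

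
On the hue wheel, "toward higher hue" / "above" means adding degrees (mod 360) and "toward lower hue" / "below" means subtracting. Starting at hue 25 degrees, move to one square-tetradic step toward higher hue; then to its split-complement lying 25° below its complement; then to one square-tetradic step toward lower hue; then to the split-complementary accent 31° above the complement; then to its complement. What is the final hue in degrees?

25 + 90 = 115°   (square ↑)
115 + 155 = 270°   (split-comp 25° ↓)
270 − 90 = 180°   (square ↓)
180 + 211 = 391 → 391 − 360 = 31°   (split-comp 31° ↑)
31 + 180 = 211°   (complement)

211°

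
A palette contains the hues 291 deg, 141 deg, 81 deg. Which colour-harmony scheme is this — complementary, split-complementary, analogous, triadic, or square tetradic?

Sort the hues: 81°, 141°, 291°.
Successive gaps around the wheel: 60°, 150°, 150°.
Two 150° gaps and one 60° gap — a base hue opposite a pair of accents 30° either side of its complement — is the split-complementary pattern.

split-complementary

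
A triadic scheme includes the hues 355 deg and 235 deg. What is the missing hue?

115°

A triad places three hues 120° apart.
The full set through 235° is {115°, 235°, 355°}.
Given {235°, 355°}, the missing hue is 115°.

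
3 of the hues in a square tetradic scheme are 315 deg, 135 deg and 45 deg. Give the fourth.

A square tetradic scheme places four hues every 90°.
The full set through 45° is {45°, 135°, 225°, 315°}.
Given {45°, 135°, 315°}, the missing hue is 225°.

225°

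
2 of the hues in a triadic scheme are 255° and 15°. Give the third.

135°

A triad places three hues 120° apart.
The full set through 15° is {15°, 135°, 255°}.
Given {15°, 255°}, the missing hue is 135°.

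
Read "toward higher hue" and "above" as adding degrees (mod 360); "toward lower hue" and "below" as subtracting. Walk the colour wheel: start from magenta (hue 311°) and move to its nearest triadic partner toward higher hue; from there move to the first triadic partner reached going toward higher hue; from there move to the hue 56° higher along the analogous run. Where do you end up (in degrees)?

triadic ↑ +120°: 311 + 120 = 431 → 431 − 360 = 71°
triadic ↑ +120°: 71 + 120 = 191°
analog 56° ↑ +56°: 191 + 56 = 247°

247°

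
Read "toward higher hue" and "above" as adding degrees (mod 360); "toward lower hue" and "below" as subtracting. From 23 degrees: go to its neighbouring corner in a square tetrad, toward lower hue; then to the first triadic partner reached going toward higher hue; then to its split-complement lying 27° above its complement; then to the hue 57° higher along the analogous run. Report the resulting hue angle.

square ↓ −90°: 23 − 90 = -67 → -67 + 360 = 293°
triadic ↑ +120°: 293 + 120 = 413 → 413 − 360 = 53°
split-comp 27° ↑ +207°: 53 + 207 = 260°
analog 57° ↑ +57°: 260 + 57 = 317°

317°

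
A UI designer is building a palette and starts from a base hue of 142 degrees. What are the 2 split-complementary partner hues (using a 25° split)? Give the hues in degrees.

297° and 347°

Complement of 142 degrees: 142 + 180 = 322°
322 − 25 = 297°
322 + 25 = 347°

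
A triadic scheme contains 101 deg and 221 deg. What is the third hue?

A triad spaces three hues 120° apart.
The full set is {101°, 221°, 341°}.

341°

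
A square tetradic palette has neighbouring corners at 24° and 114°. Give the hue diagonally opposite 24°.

A square tetradic scheme places four hues 90° apart; opposite corners are 180° apart.
24 + 180 = 204°

204°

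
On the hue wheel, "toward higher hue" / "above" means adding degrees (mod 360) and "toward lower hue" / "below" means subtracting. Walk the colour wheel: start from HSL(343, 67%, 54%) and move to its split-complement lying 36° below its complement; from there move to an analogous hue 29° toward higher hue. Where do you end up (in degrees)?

+144° (split-comp 36° ↓): 343 + 144 = 487 → 487 − 360 = 127°
+29° (analog 29° ↑): 127 + 29 = 156°

156°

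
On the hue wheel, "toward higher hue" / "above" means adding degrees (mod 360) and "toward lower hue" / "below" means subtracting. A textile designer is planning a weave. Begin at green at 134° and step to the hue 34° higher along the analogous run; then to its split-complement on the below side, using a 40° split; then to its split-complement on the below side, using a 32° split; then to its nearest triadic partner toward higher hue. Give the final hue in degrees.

216°

+34° (analog 34° ↑): 134 + 34 = 168°
+140° (split-comp 40° ↓): 168 + 140 = 308°
+148° (split-comp 32° ↓): 308 + 148 = 456 → 456 − 360 = 96°
+120° (triadic ↑): 96 + 120 = 216°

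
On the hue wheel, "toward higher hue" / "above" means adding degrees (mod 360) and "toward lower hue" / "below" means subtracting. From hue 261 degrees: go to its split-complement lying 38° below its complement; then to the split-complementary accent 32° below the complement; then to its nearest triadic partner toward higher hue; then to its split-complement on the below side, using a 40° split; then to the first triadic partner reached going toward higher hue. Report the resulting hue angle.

+142° (split-comp 38° ↓): 261 + 142 = 403 → 403 − 360 = 43°
+148° (split-comp 32° ↓): 43 + 148 = 191°
+120° (triadic ↑): 191 + 120 = 311°
+140° (split-comp 40° ↓): 311 + 140 = 451 → 451 − 360 = 91°
+120° (triadic ↑): 91 + 120 = 211°

211°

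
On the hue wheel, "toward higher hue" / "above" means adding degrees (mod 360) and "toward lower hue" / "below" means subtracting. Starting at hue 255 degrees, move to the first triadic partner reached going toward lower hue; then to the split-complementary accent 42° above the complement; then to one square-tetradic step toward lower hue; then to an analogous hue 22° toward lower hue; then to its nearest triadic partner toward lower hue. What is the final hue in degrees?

125°

255 − 120 = 135°   (triadic ↓)
135 + 222 = 357°   (split-comp 42° ↑)
357 − 90 = 267°   (square ↓)
267 − 22 = 245°   (analog 22° ↓)
245 − 120 = 125°   (triadic ↓)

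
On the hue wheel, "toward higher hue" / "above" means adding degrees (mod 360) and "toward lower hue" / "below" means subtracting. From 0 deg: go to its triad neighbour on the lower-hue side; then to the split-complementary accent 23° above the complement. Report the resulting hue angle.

83°

triadic ↓ −120°: 0 − 120 = -120 → -120 + 360 = 240°
split-comp 23° ↑ +203°: 240 + 203 = 443 → 443 − 360 = 83°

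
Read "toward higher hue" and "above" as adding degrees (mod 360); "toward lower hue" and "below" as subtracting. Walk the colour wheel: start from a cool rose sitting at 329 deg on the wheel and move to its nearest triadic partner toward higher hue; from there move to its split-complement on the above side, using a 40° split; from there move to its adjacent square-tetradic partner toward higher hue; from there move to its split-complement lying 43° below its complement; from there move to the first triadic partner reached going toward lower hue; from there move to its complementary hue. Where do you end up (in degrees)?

236°

329 + 120 = 449 → 449 − 360 = 89°   (triadic ↑)
89 + 220 = 309°   (split-comp 40° ↑)
309 + 90 = 399 → 399 − 360 = 39°   (square ↑)
39 + 137 = 176°   (split-comp 43° ↓)
176 − 120 = 56°   (triadic ↓)
56 + 180 = 236°   (complement)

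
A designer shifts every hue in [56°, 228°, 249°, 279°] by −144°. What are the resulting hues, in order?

56 − 144 = -88 → -88 + 360 = 272°
228 − 144 = 84°
249 − 144 = 105°
279 − 144 = 135°

272°, 84°, 105°, 135°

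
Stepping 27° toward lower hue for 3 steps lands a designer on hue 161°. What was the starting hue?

3 steps of 27° (toward lower hue) give a net shift of −81°.
Start = end − shift: 161 + 81 = 242°

242°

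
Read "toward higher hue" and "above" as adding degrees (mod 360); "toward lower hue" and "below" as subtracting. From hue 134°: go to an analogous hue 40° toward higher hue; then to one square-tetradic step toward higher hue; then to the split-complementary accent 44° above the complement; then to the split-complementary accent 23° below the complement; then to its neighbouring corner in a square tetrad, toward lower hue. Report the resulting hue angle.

195°

134 + 40 = 174°   (analog 40° ↑)
174 + 90 = 264°   (square ↑)
264 + 224 = 488 → 488 − 360 = 128°   (split-comp 44° ↑)
128 + 157 = 285°   (split-comp 23° ↓)
285 − 90 = 195°   (square ↓)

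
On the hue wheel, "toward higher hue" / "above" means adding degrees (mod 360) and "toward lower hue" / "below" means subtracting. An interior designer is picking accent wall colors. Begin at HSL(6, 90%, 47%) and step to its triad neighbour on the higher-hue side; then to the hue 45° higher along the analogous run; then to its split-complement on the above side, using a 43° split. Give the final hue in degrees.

6 + 120 = 126°   (triadic ↑)
126 + 45 = 171°   (analog 45° ↑)
171 + 223 = 394 → 394 − 360 = 34°   (split-comp 43° ↑)

34°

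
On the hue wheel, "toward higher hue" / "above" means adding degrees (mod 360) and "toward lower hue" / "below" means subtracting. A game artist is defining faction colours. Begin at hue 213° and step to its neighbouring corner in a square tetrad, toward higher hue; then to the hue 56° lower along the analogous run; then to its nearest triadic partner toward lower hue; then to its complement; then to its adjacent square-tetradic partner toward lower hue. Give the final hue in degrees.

+90° (square ↑): 213 + 90 = 303°
−56° (analog 56° ↓): 303 − 56 = 247°
−120° (triadic ↓): 247 − 120 = 127°
+180° (complement): 127 + 180 = 307°
−90° (square ↓): 307 − 90 = 217°

217°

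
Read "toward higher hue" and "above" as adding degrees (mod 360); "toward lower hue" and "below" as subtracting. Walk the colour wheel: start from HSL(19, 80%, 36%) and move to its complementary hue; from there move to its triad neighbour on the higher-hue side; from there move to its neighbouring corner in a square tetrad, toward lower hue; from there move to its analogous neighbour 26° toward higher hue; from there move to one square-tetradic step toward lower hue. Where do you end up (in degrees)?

complement +180°: 19 + 180 = 199°
triadic ↑ +120°: 199 + 120 = 319°
square ↓ −90°: 319 − 90 = 229°
analog 26° ↑ +26°: 229 + 26 = 255°
square ↓ −90°: 255 − 90 = 165°

165°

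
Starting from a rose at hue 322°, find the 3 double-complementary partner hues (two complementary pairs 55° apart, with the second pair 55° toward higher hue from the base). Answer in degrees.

A rectangular tetradic uses two complementary pairs 55° apart: offsets 0°, 55°, 180°, 235°.
322 + 55 = 377 → 377 − 360 = 17°
322 + 180 = 502 → 502 − 360 = 142°
322 + 235 = 557 → 557 − 360 = 197°

17°, 142° and 197°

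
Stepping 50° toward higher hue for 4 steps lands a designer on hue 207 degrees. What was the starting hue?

4 steps of 50° (toward higher hue) give a net shift of +200°.
Start = end − shift: 207 − 200 = 7°

7°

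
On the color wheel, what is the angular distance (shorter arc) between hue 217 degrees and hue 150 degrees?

|217 − 150| = 67.
67 ≤ 180, so the shorter arc is 67°.

67°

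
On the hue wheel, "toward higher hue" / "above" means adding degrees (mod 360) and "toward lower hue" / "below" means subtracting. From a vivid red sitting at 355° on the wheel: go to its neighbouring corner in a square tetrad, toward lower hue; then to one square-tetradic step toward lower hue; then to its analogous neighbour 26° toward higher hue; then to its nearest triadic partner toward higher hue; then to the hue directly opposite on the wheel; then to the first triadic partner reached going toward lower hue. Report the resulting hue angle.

21°

square ↓ −90°: 355 − 90 = 265°
square ↓ −90°: 265 − 90 = 175°
analog 26° ↑ +26°: 175 + 26 = 201°
triadic ↑ +120°: 201 + 120 = 321°
complement +180°: 321 + 180 = 501 → 501 − 360 = 141°
triadic ↓ −120°: 141 − 120 = 21°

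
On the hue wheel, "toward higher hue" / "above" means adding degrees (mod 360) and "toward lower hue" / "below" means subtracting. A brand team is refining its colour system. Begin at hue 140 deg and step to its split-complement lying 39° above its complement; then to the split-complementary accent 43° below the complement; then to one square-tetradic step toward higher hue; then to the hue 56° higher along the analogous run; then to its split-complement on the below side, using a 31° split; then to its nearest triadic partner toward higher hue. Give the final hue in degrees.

191°

+219° (split-comp 39° ↑): 140 + 219 = 359°
+137° (split-comp 43° ↓): 359 + 137 = 496 → 496 − 360 = 136°
+90° (square ↑): 136 + 90 = 226°
+56° (analog 56° ↑): 226 + 56 = 282°
+149° (split-comp 31° ↓): 282 + 149 = 431 → 431 − 360 = 71°
+120° (triadic ↑): 71 + 120 = 191°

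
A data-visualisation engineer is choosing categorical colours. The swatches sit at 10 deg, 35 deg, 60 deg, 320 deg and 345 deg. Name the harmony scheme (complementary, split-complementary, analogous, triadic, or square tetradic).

Sort the hues: 10°, 35°, 60°, 320°, 345°.
Successive gaps around the wheel: 25°, 25°, 260°, 25°, 25°.
A run of hues at equal small steps (25°) with one large closing gap is an analogous group.

analogous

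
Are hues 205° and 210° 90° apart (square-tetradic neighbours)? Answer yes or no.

Angular distance: |205 − 210| = 5 = 5°.
90° apart (square-tetradic neighbours) requires 90°.

no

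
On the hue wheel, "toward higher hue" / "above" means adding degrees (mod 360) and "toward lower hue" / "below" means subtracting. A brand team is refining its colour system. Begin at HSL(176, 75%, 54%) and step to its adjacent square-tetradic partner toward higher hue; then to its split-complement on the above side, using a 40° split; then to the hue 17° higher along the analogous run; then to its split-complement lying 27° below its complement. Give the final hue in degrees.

176 + 90 = 266°   (square ↑)
266 + 220 = 486 → 486 − 360 = 126°   (split-comp 40° ↑)
126 + 17 = 143°   (analog 17° ↑)
143 + 153 = 296°   (split-comp 27° ↓)

296°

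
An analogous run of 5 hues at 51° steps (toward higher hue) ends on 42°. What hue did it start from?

4 steps of 51° (toward higher hue) give a net shift of +204°.
Start = end − shift: 42 − 204 = -162 → -162 + 360 = 198°

198°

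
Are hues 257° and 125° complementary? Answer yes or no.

no

Angular distance: |257 − 125| = 132 = 132°.
Complementary requires 180°.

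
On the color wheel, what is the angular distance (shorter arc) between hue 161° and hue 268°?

107°

|161 − 268| = 107.
107 ≤ 180, so the shorter arc is 107°.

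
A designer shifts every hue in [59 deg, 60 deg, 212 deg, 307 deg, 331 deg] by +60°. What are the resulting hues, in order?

119°, 120°, 272°, 7°, 31°

59 + 60 = 119°
60 + 60 = 120°
212 + 60 = 272°
307 + 60 = 367 → 367 − 360 = 7°
331 + 60 = 391 → 391 − 360 = 31°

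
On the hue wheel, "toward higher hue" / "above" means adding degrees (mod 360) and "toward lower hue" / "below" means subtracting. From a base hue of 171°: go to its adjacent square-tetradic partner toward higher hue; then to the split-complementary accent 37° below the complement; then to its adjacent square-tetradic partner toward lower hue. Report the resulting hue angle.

171 + 90 = 261°   (square ↑)
261 + 143 = 404 → 404 − 360 = 44°   (split-comp 37° ↓)
44 − 90 = -46 → -46 + 360 = 314°   (square ↓)

314°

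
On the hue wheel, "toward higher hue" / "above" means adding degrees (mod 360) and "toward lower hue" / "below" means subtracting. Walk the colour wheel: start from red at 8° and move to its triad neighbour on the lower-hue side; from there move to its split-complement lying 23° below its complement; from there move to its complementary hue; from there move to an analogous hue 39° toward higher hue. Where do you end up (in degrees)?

264°

8 − 120 = -112 → -112 + 360 = 248°   (triadic ↓)
248 + 157 = 405 → 405 − 360 = 45°   (split-comp 23° ↓)
45 + 180 = 225°   (complement)
225 + 39 = 264°   (analog 39° ↑)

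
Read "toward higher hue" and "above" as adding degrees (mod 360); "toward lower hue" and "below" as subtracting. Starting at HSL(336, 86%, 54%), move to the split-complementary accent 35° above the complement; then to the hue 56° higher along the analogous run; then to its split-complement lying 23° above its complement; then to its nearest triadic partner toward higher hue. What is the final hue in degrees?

210°

split-comp 35° ↑ +215°: 336 + 215 = 551 → 551 − 360 = 191°
analog 56° ↑ +56°: 191 + 56 = 247°
split-comp 23° ↑ +203°: 247 + 203 = 450 → 450 − 360 = 90°
triadic ↑ +120°: 90 + 120 = 210°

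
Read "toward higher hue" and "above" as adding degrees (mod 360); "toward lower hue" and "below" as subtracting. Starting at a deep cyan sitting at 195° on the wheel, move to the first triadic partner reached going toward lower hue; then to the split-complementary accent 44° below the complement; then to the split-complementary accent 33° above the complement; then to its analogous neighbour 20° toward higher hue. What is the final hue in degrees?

84°

triadic ↓ −120°: 195 − 120 = 75°
split-comp 44° ↓ +136°: 75 + 136 = 211°
split-comp 33° ↑ +213°: 211 + 213 = 424 → 424 − 360 = 64°
analog 20° ↑ +20°: 64 + 20 = 84°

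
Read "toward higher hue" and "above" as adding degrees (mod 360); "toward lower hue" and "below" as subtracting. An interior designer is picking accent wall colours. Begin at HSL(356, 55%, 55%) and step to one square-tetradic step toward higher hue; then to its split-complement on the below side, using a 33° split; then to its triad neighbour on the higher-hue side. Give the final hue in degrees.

356 + 90 = 446 → 446 − 360 = 86°   (square ↑)
86 + 147 = 233°   (split-comp 33° ↓)
233 + 120 = 353°   (triadic ↑)

353°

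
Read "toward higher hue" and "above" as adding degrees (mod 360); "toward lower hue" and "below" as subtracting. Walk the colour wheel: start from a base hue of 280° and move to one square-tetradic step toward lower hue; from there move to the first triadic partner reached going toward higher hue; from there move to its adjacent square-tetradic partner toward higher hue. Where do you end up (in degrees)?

−90° (square ↓): 280 − 90 = 190°
+120° (triadic ↑): 190 + 120 = 310°
+90° (square ↑): 310 + 90 = 400 → 400 − 360 = 40°

40°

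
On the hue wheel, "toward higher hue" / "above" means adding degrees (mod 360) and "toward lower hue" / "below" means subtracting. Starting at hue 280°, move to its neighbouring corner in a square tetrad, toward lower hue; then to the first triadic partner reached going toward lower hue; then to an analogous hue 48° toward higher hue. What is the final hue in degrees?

118°

square ↓ −90°: 280 − 90 = 190°
triadic ↓ −120°: 190 − 120 = 70°
analog 48° ↑ +48°: 70 + 48 = 118°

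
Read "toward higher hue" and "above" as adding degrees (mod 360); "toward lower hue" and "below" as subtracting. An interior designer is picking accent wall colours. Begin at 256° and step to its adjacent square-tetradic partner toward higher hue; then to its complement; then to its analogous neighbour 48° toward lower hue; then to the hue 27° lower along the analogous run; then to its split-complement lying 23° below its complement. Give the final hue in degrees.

248°

+90° (square ↑): 256 + 90 = 346°
+180° (complement): 346 + 180 = 526 → 526 − 360 = 166°
−48° (analog 48° ↓): 166 − 48 = 118°
−27° (analog 27° ↓): 118 − 27 = 91°
+157° (split-comp 23° ↓): 91 + 157 = 248°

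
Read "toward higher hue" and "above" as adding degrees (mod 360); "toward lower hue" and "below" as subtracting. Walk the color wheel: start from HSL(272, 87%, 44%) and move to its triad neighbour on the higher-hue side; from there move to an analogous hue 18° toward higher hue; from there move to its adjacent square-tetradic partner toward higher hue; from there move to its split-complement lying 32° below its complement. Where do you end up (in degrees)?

272 + 120 = 392 → 392 − 360 = 32°   (triadic ↑)
32 + 18 = 50°   (analog 18° ↑)
50 + 90 = 140°   (square ↑)
140 + 148 = 288°   (split-comp 32° ↓)

288°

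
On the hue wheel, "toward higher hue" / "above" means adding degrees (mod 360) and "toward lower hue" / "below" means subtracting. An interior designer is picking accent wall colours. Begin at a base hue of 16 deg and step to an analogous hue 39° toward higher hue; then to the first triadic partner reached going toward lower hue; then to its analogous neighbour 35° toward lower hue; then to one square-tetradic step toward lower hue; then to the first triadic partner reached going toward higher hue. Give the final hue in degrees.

16 + 39 = 55°   (analog 39° ↑)
55 − 120 = -65 → -65 + 360 = 295°   (triadic ↓)
295 − 35 = 260°   (analog 35° ↓)
260 − 90 = 170°   (square ↓)
170 + 120 = 290°   (triadic ↑)

290°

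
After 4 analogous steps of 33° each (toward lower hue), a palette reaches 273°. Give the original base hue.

4 steps of 33° (toward lower hue) give a net shift of −132°.
Start = end − shift: 273 + 132 = 405 → 405 − 360 = 45°

45°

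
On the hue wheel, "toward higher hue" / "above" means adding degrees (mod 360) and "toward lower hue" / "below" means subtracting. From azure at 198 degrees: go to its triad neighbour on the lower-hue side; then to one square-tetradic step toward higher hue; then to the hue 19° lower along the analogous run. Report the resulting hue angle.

149°

198 − 120 = 78°   (triadic ↓)
78 + 90 = 168°   (square ↑)
168 − 19 = 149°   (analog 19° ↓)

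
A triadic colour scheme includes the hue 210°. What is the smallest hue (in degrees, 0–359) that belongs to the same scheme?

90°

A triad places three hues 120° apart.
The full set through 210° is {90°, 210°, 330°}.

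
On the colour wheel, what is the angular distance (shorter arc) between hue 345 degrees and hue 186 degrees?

159°

|345 − 186| = 159.
159 ≤ 180, so the shorter arc is 159°.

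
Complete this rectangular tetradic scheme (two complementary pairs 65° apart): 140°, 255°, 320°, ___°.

75°

A rectangular tetradic uses two complementary pairs 65° apart: offsets 0°, 65°, 180°, 245°.
Among {140°, 255°, 320°}, 320° and 140° are a 180° pair.
The remaining hue 255° needs its own complement: 255 + 180 = 435 → 435 − 360 = 75°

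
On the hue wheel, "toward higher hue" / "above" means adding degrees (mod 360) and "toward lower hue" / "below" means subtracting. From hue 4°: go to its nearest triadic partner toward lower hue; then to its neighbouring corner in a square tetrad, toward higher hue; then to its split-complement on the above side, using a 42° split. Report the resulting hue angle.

196°

triadic ↓ −120°: 4 − 120 = -116 → -116 + 360 = 244°
square ↑ +90°: 244 + 90 = 334°
split-comp 42° ↑ +222°: 334 + 222 = 556 → 556 − 360 = 196°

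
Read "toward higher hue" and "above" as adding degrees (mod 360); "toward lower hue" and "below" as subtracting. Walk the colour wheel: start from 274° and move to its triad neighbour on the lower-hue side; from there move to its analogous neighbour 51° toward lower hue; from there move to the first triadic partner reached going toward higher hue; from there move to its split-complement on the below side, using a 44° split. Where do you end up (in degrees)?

−120° (triadic ↓): 274 − 120 = 154°
−51° (analog 51° ↓): 154 − 51 = 103°
+120° (triadic ↑): 103 + 120 = 223°
+136° (split-comp 44° ↓): 223 + 136 = 359°

359°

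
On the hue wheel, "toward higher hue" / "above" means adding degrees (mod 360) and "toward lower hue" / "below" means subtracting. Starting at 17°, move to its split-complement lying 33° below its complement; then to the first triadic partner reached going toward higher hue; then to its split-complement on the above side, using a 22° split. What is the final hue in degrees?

126°

17 + 147 = 164°   (split-comp 33° ↓)
164 + 120 = 284°   (triadic ↑)
284 + 202 = 486 → 486 − 360 = 126°   (split-comp 22° ↑)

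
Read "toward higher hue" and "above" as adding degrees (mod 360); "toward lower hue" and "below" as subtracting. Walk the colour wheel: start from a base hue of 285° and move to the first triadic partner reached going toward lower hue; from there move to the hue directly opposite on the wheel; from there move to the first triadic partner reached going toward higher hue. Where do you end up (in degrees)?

105°

−120° (triadic ↓): 285 − 120 = 165°
+180° (complement): 165 + 180 = 345°
+120° (triadic ↑): 345 + 120 = 465 → 465 − 360 = 105°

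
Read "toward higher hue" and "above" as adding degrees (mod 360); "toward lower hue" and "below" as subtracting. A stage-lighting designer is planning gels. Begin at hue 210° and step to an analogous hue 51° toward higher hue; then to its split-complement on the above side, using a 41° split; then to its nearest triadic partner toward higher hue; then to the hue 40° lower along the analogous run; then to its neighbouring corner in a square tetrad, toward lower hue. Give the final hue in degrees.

+51° (analog 51° ↑): 210 + 51 = 261°
+221° (split-comp 41° ↑): 261 + 221 = 482 → 482 − 360 = 122°
+120° (triadic ↑): 122 + 120 = 242°
−40° (analog 40° ↓): 242 − 40 = 202°
−90° (square ↓): 202 − 90 = 112°

112°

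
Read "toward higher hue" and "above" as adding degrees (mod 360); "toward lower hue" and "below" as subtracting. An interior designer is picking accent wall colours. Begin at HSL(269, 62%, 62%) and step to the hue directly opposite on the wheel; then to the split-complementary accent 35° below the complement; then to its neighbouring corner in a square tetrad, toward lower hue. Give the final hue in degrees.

complement +180°: 269 + 180 = 449 → 449 − 360 = 89°
split-comp 35° ↓ +145°: 89 + 145 = 234°
square ↓ −90°: 234 − 90 = 144°

144°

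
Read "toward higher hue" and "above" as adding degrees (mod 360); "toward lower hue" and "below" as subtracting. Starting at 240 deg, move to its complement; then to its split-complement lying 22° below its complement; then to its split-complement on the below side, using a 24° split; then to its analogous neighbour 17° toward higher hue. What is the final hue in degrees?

31°

+180° (complement): 240 + 180 = 420 → 420 − 360 = 60°
+158° (split-comp 22° ↓): 60 + 158 = 218°
+156° (split-comp 24° ↓): 218 + 156 = 374 → 374 − 360 = 14°
+17° (analog 17° ↑): 14 + 17 = 31°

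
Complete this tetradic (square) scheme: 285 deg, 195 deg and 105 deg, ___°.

A square tetradic scheme places four hues every 90°.
The full set through 105° is {15°, 105°, 195°, 285°}.
Given {105°, 195°, 285°}, the missing hue is 15°.

15°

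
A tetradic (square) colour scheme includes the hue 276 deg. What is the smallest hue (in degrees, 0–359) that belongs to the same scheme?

6°

A square tetradic scheme places four hues every 90°.
The full set through 276° is {6°, 96°, 186°, 276°}.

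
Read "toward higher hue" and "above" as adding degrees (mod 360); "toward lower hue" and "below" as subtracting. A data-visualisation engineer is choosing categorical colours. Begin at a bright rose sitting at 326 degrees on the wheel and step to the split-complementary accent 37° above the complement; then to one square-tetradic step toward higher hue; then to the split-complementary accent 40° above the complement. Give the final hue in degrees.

326 + 217 = 543 → 543 − 360 = 183°   (split-comp 37° ↑)
183 + 90 = 273°   (square ↑)
273 + 220 = 493 → 493 − 360 = 133°   (split-comp 40° ↑)

133°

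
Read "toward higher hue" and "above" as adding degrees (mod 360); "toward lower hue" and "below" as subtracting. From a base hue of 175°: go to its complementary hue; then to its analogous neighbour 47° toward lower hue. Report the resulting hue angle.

308°

+180° (complement): 175 + 180 = 355°
−47° (analog 47° ↓): 355 − 47 = 308°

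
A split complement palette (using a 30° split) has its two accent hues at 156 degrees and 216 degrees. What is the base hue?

6°

The accents sit 30° either side of the complement, so the complement is their short-arc midpoint on the wheel.
Short-arc midpoint of 156° and 216°: 186°.
Base is 180° from the complement: 186 − 180 = 6°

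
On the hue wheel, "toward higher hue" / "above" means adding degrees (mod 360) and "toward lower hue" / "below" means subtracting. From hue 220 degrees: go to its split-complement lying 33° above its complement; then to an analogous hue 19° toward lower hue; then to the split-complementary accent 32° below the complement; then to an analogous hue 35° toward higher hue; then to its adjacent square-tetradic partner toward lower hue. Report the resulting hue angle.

147°

220 + 213 = 433 → 433 − 360 = 73°   (split-comp 33° ↑)
73 − 19 = 54°   (analog 19° ↓)
54 + 148 = 202°   (split-comp 32° ↓)
202 + 35 = 237°   (analog 35° ↑)
237 − 90 = 147°   (square ↓)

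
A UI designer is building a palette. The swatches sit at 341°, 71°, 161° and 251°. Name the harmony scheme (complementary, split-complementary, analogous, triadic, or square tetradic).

Sort the hues: 71°, 161°, 251°, 341°.
Successive gaps around the wheel: 90°, 90°, 90°, 90°.
Four hues every 90° form a square tetradic scheme.

square tetradic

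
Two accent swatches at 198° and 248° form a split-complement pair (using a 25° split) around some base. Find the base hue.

43°

The accents sit 25° either side of the complement, so the complement is their short-arc midpoint on the wheel.
Short-arc midpoint of 198° and 248°: 223°.
Base is 180° from the complement: 223 − 180 = 43°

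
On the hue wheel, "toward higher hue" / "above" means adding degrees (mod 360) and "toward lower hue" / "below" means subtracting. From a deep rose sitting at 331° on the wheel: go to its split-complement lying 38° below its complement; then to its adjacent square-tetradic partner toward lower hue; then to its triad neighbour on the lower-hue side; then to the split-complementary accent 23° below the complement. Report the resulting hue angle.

+142° (split-comp 38° ↓): 331 + 142 = 473 → 473 − 360 = 113°
−90° (square ↓): 113 − 90 = 23°
−120° (triadic ↓): 23 − 120 = -97 → -97 + 360 = 263°
+157° (split-comp 23° ↓): 263 + 157 = 420 → 420 − 360 = 60°

60°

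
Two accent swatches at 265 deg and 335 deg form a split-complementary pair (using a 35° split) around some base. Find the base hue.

The accents sit 35° either side of the complement, so the complement is their short-arc midpoint on the wheel.
Short-arc midpoint of 265° and 335°: 300°.
Base is 180° from the complement: 300 − 180 = 120°

120°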